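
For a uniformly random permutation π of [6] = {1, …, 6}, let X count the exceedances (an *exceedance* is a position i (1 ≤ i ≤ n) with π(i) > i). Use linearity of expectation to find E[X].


Write X = Σ_{i=1}^{6} X_i, where X_i = 1_{π(i) > i}.
For each fixed i, π(i) is uniform over {1, …, 6} (marginal of a uniform permutation), so P[π(i) > i] = (n − i)/n. Summing: Σ_{i=1}^{6} (n − i)/n = (0 + 1 + … + 5)/6 = 6(6 − 1)/(2·6) = (6 − 1)/2.
Hence E[X] = Σ_{i=1}^{6} (6 − i)/6 = 5/2 ≈ 2.500000.

E[X] = 5/2 = 2.500000.


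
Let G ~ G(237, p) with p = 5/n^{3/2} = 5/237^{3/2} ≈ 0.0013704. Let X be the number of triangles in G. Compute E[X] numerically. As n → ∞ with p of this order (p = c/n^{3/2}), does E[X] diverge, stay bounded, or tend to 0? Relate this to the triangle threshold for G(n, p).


Number of potential triangles: C(237, 3) = 2190670.
Each occurs with probability p³ ≈ (0.0013704)³ ≈ 2.5736083e-09.
By linearity: E[X] = C(237, 3)·p³ ≈ 2190670 · 2.5736083e-09 ≈ 0.00564.
Since α = 3/2 > 1, p = c/n^{3/2} = o(1/n) is below the triangle threshold p ~ 1/n. Asymptotically E[X] ~ (c³/6)·n^{3(1−α)} = (5³/6)·n^{-1.5} → 0, so by Markov's inequality G has no triangles w.h.p.

E[X] ≈ 0.00564; in regime p = Θ(1/n^{3/2}) E[X] tends to 0 (below the triangle threshold p ~ 1/n).


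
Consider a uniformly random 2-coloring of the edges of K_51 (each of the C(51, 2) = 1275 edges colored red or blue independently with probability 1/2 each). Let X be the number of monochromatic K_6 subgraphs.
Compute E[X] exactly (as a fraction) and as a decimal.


Let X = Σ_S X_S over the C(51, 6) = 18009460 subsets S of size 6, where X_S = 1 if the K_6 on S is monochromatic.
For a fixed S, the K_6 on S has C(6, 2) = 15 edges. P[all 15 edges red] = (1/2)^15, and likewise for blue, so P[monochromatic] = 2·(1/2)^15 = 2^{1 − 15} = 1/16384.
By linearity of expectation: E[X] = C(51, 6) · 2^{1 − 15} = 18009460 · 1/16384 = 4502365/4096.
Numerically: E[X] ≈ 1099.21021.

E[X] = C(51,6)·2^(1−C(6,2)) = 4502365/4096 ≈ 1099.21021.


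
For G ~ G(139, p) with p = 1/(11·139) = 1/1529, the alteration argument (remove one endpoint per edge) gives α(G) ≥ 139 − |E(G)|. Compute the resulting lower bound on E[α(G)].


E[|E(G)|] = C(139, 2)·p = 9591 · (1/1529) = 69/11.
E[α(G)] ≥ n − E[|E(G)|] = 139 − 69/11 = 1460/11.
Numerically: ≈ 132.72727.
(This is only a lower bound; the true E[α(G)] may be larger.)

E[α(G)] ≥ 1460/11 ≈ 132.72727.


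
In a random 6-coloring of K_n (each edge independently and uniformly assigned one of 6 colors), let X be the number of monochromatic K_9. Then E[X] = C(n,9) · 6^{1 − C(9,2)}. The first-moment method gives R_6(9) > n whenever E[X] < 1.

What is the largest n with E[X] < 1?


We need C(n, 9) · 6^{1 − 36} < 1, i.e. C(n, 9) < 6^{36 − 1} = 1719070799748422591028658176.
Check values of n near the boundary:
  n = 4407: C(4407, 9) = 1713856532599459170657070050; 1713856532599459170657070050 < 1719070799748422591028658176? YES
  n = 4408: C(4408, 9) = 1717362945146264156457459600; 1717362945146264156457459600 < 1719070799748422591028658176? YES
  n = 4409: C(4409, 9) = 1720875732988608787686577131; 1720875732988608787686577131 < 1719070799748422591028658176? NO
The largest n with C(n, 9) < 1719070799748422591028658176 is n = 4408 (where E[X] = 35778394690547169926197075/35813974994758803979763712 ≈ 0.9990065). Hence R_6(9) > 4408, i.e. R_6(9) ≥ 4409.

Largest n = 4408; hence R_6(9) > 4408.


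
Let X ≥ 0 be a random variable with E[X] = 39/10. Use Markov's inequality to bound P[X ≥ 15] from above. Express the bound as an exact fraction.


μ = E[X] = 39/10, a = 15.
Markov: P[X ≥ 15] ≤ μ/a = (39/10)/15 = 13/50.
Numerically: ≈ 0.260.
(Since a = 15 > μ = 3.900, the bound 13/50 is < 1 and informative.)

P[X ≥ 15] ≤ 13/50 ≈ 0.260.


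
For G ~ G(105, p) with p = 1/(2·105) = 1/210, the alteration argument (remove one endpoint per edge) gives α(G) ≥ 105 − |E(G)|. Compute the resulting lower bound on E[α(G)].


E[|E(G)|] = C(105, 2)·p = 5460 · (1/210) = 26.
E[α(G)] ≥ n − E[|E(G)|] = 105 − 26 = 79.
Numerically: ≈ 79.000000.
(This is only a lower bound; the true E[α(G)] may be larger.)

E[α(G)] ≥ 79 ≈ 79.000000.


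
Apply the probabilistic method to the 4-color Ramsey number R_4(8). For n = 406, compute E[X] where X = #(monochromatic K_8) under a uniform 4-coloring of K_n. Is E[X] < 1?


E[X] = C(406, 8) · 4^{1 − 28} = 17082453897995850 · 4^{−27} = 17082453897995850/18014398509481984.
As a reduced fraction: E[X] = 8541226948997925/9007199254740992 ≈ 0.94827.
Is E[X] < 1? YES.
Since E[X] < 1, there exists a 4-coloring of K_{406} with no monochromatic K_8; hence R_4(8) > 406.

E[X] = 8541226948997925/9007199254740992 ≈ 0.94827; E[X] < 1, so R_4(8) > 406.


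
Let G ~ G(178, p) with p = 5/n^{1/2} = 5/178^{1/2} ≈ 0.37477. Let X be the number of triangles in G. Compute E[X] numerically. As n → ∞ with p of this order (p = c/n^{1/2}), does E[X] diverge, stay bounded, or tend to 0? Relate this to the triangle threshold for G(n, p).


Number of potential triangles: C(178, 3) = 924176.
Each occurs with probability p³ ≈ (0.37477)³ ≈ 5.2635652e-02.
By linearity: E[X] = C(178, 3)·p³ ≈ 924176 · 5.2635652e-02 ≈ 48644.60662.
Since α = 1/2 < 1, p = c/n^{1/2} ≫ 1/n is above the triangle threshold p ~ 1/n. Asymptotically E[X] ~ (c³/6)·n^{3(1−α)} = (5³/6)·n^{1.5} → ∞; triangles are abundant w.h.p.

E[X] ≈ 48644.60662; in regime p = Θ(1/n^{1/2}) E[X] diverges (above the triangle threshold p ~ 1/n).


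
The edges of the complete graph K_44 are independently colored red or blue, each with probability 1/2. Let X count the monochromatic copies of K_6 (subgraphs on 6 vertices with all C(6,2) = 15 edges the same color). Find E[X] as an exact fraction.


Let X = Σ_S X_S over the C(44, 6) = 7059052 subsets S of size 6, where X_S = 1 if the K_6 on S is monochromatic.
For a fixed S, the K_6 on S has C(6, 2) = 15 edges. P[all 15 edges red] = (1/2)^15, and likewise for blue, so P[monochromatic] = 2·(1/2)^15 = 2^{1 − 15} = 1/16384.
By linearity: E[X] = C(44, 6) · 2^{1 − 15} = 7059052 · 1/16384 = 1764763/4096.
Numerically: E[X] ≈ 430.8503.

E[X] = C(44,6)·2^(1−C(6,2)) = 1764763/4096 ≈ 430.8503.


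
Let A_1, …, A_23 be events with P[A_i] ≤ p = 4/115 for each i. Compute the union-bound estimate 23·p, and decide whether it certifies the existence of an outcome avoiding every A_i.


Union bound: P[∪_{i=1}^{23} A_i] ≤ Σ_i P[A_i] ≤ 23·p = 23·(4/115) = 4/5.
Numerically: 4/5 ≈ 0.8000000.
Is 4/5 < 1? YES.
Since P[∪ A_i] ≤ 4/5 < 1, the complement has P[∩ A_i^c] ≥ 1 − 4/5 = 1/5 > 0, so some outcome avoids every A_i.

23·p = 4/5 ≈ 0.8000000; existence CERTIFIED by the union bound.


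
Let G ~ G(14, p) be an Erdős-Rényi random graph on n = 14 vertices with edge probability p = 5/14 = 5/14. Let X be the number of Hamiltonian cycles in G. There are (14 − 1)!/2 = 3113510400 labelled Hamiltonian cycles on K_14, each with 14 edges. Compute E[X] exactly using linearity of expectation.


K_14 has (14 − 1)!/2 = 3113510400 labelled Hamiltonian cycles.
For each such Hamiltonian cycle H, let X_H = 1 if all 14 edges of H are present in G. Then P[X_H = 1] = p^{14} = (5/14)^{14} = 6103515625/11112006825558016.
By linearity: E[X] = Σ_H E[X_H] = 3113510400 · p^{14} = 3113510400 · 6103515625/11112006825558016 = 5302276611328125/3100448333024.
Numerically: E[X] ≈ 1710.

E[X] = 3113510400 · (5/14)^{14} = 5302276611328125/3100448333024 ≈ 1710.


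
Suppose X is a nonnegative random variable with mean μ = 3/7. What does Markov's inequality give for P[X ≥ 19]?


μ = E[X] = 3/7, a = 19.
Markov: P[X ≥ 19] ≤ μ/a = (3/7)/19 = 3/133.
Numerically: ≈ 0.022556.
(Since a = 19 > μ = 0.428571, the bound 3/133 is < 1 and informative.)

P[X ≥ 19] ≤ 3/133 ≈ 0.022556.


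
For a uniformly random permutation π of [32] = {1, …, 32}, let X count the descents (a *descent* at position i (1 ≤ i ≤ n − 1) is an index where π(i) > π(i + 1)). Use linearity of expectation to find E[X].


Write X = Σ X_I over i = 1, …, 31, with X_I the indicator of one descent.
There are 31 indicators.
For each fixed i, the pair (π(i), π(i+1)) is a uniformly random ordered pair of distinct values from {1, …, 32}; by symmetry P[π(i) > π(i+1)] = 1/2.
By linearity: E[X] = 31 · (1/2) = (32 − 1) · (1/2) = 31/2 ≈ 15.50000.

E[X] = 31/2 = 15.50000.


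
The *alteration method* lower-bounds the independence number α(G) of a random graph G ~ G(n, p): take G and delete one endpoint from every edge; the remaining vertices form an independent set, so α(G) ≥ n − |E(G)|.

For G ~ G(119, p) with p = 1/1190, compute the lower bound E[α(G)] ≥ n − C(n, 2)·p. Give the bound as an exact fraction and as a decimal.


E[|E(G)|] = C(119, 2)·p = 7021 · (1/1190) = 59/10.
E[α(G)] ≥ n − E[|E(G)|] = 119 − 59/10 = 1131/10.
Numerically: ≈ 113.10000.
(This is only a lower bound; the true E[α(G)] may be larger.)

E[α(G)] ≥ 1131/10 ≈ 113.10000.


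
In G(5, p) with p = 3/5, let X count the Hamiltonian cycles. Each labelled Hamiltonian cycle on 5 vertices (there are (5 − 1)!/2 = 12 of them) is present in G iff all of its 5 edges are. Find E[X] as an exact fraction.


K_5 has (5 − 1)!/2 = 12 labelled Hamiltonian cycles.
For each such Hamiltonian cycle H, let X_H = 1 if all 5 edges of H are present in G. Then P[X_H = 1] = p^{5} = (3/5)^{5} = 243/3125.
Summing the indicators: E[X] = Σ_H E[X_H] = 12 · p^{5} = 12 · 243/3125 = 2916/3125.
Numerically: E[X] ≈ 0.933.

E[X] = 12 · (3/5)^{5} = 2916/3125 ≈ 0.933.


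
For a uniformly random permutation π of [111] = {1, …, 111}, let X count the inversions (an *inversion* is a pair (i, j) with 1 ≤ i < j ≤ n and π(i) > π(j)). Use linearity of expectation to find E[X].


Write X = Σ X_I over the C(111, 2) = 6105 pairs i < j, with X_I the indicator of one inversion.
There are 6105 indicators.
For each fixed pair i < j, the values π(i) and π(j) are two distinct elements of {1, …, 111} in uniformly random order; by symmetry P[π(i) > π(j)] = 1/2.
By linearity: E[X] = 6105 · (1/2) = C(111, 2) · (1/2) = 6105/2 = 6105/2 ≈ 3052.500.

E[X] = 6105/2 = 3052.500.


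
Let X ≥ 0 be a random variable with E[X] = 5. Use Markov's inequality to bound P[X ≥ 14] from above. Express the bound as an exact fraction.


μ = E[X] = 5, a = 14.
Markov: P[X ≥ 14] ≤ μ/a = (5)/14 = 5/14.
Numerically: ≈ 0.35714.
(Since a = 14 > μ = 5.00000, the bound 5/14 is < 1 and informative.)

P[X ≥ 14] ≤ 5/14 ≈ 0.35714.


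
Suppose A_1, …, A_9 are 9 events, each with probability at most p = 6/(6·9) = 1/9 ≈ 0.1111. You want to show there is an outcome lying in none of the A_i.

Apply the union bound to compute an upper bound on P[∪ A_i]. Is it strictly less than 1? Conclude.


Union bound: P[∪_{i=1}^{9} A_i] ≤ Σ_i P[A_i] ≤ 9·p = 9·(1/9) = 1.
Numerically: 1 ≈ 1.0000.
Is 1 < 1? NO.
Since the bound 1 is ≥ 1, the union bound is uninformative here; it does NOT by itself certify existence.

9·p = 1 ≈ 1.0000; existence NOT certified by the union bound.


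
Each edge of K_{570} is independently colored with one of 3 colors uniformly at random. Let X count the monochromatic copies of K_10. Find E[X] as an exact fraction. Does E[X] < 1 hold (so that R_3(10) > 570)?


E[X] = C(570, 10) · 3^{1 − 45} = 921524823451961408691 · 3^{−44} = 921524823451961408691/984770902183611232881.
As a reduced fraction: E[X] = 34130549016739311433/36472996377170786403 ≈ 0.9358.
Is E[X] < 1? YES.
Since E[X] < 1, there exists a 3-coloring of K_{570} with no monochromatic K_10; hence R_3(10) > 570.

E[X] = 34130549016739311433/36472996377170786403 ≈ 0.9358; E[X] < 1, so R_3(10) > 570.


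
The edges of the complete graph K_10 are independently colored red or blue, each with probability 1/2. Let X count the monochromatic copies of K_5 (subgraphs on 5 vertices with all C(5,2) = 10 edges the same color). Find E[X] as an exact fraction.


Let X = Σ_S X_S over the C(10, 5) = 252 subsets S of size 5, where X_S = 1 if the K_5 on S is monochromatic.
For a fixed S, the K_5 on S has C(5, 2) = 10 edges. P[all 10 edges red] = (1/2)^10, and likewise for blue, so P[monochromatic] = 2·(1/2)^10 = 2^{1 − 10} = 1/512.
By linearity of expectation: E[X] = C(10, 5) · 2^{1 − 10} = 252 · 1/512 = 63/128.
Numerically: E[X] ≈ 0.49219.

E[X] = C(10,5)·2^(1−C(5,2)) = 63/128 ≈ 0.49219.


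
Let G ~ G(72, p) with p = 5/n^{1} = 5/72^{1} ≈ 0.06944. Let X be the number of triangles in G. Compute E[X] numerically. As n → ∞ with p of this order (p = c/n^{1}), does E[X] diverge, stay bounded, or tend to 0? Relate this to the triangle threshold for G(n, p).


Number of potential triangles: C(72, 3) = 59640.
Each occurs with probability p³ ≈ (0.06944)³ ≈ 3.348980e-04.
By linearity: E[X] = C(72, 3)·p³ ≈ 59640 · 3.348980e-04 ≈ 19.9733.
Here α = 1, so p = 5/n is exactly at the triangle threshold p ~ 1/n. Asymptotically E[X] → c³/6 = 5³/6 = 125/6 ≈ 20.8333, a bounded constant. In this regime the triangle count is asymptotically Poisson(c³/6).

E[X] ≈ 19.9733; in regime p = Θ(1/n^{1}) E[X] stays bounded (at the triangle threshold p ~ 1/n).


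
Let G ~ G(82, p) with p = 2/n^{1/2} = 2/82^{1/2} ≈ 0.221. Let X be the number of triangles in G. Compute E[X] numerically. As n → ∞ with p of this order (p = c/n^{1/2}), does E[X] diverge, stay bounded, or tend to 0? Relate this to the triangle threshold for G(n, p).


Number of potential triangles: C(82, 3) = 88560.
Each occurs with probability p³ ≈ (0.221)³ ≈ 1.07738e-02.
By linearity: E[X] = C(82, 3)·p³ ≈ 88560 · 1.07738e-02 ≈ 954.128.
Since α = 1/2 < 1, p = c/n^{1/2} ≫ 1/n is above the triangle threshold p ~ 1/n. Asymptotically E[X] ~ (c³/6)·n^{3(1−α)} = (2³/6)·n^{1.5} → ∞; triangles are abundant w.h.p.

E[X] ≈ 954.128; in regime p = Θ(1/n^{1/2}) E[X] diverges (above the triangle threshold p ~ 1/n).


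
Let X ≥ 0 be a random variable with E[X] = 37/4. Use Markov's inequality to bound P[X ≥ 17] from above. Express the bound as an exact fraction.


μ = E[X] = 37/4, a = 17.
Markov: P[X ≥ 17] ≤ μ/a = (37/4)/17 = 37/68.
Numerically: ≈ 0.54412.
(Since a = 17 > μ = 9.25000, the bound 37/68 is < 1 and informative.)

P[X ≥ 17] ≤ 37/68 ≈ 0.54412.


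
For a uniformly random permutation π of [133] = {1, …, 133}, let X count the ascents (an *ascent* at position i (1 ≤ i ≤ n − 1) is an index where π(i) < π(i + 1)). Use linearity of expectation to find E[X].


Write X = Σ X_I over i = 1, …, 132, with X_I the indicator of one ascent.
There are 132 indicators.
For each fixed i, the pair (π(i), π(i+1)) is a uniformly random ordered pair of distinct values from {1, …, 133}; by symmetry P[π(i) < π(i+1)] = 1/2.
By linearity: E[X] = 132 · (1/2) = (133 − 1) · (1/2) = 66 ≈ 66.00000.

E[X] = 66 = 66.00000.


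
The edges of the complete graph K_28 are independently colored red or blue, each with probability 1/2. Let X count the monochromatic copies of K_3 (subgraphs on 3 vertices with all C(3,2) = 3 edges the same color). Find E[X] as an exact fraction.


Let X = Σ_S X_S over the C(28, 3) = 3276 subsets S of size 3, where X_S = 1 if the K_3 on S is monochromatic.
For a fixed S, the K_3 on S has C(3, 2) = 3 edges. P[all 3 edges red] = (1/2)^3, and likewise for blue, so P[monochromatic] = 2·(1/2)^3 = 2^{1 − 3} = 1/4.
Summing: E[X] = C(28, 3) · 2^{1 − 3} = 3276 · 1/4 = 819.
Numerically: E[X] ≈ 819.0000.

E[X] = C(28,3)·2^(1−C(3,2)) = 819 ≈ 819.0000.


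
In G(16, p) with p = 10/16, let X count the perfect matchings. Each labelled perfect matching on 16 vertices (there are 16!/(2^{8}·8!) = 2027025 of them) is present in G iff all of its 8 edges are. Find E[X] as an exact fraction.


K_16 has 16!/(2^{8}·8!) = 2027025 labelled perfect matchings.
For each such perfect matching H, let X_H = 1 if all 8 edges of H are present in G. Then P[X_H = 1] = p^{8} = (5/8)^{8} = 390625/16777216.
Summing the indicators: E[X] = Σ_H E[X_H] = 2027025 · p^{8} = 2027025 · 390625/16777216 = 791806640625/16777216.
Numerically: E[X] ≈ 4.72e+04.

E[X] = 2027025 · (5/8)^{8} = 791806640625/16777216 ≈ 4.72e+04.


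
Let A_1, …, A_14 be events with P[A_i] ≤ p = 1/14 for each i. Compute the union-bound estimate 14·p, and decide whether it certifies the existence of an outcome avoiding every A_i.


Union bound: P[∪_{i=1}^{14} A_i] ≤ Σ_i P[A_i] ≤ 14·p = 14·(1/14) = 1.
Numerically: 1 ≈ 1.0000.
Is 1 < 1? NO.
Since the bound 1 is ≥ 1, the union bound is uninformative here; it does NOT by itself certify existence.

14·p = 1 ≈ 1.0000; existence NOT certified by the union bound.


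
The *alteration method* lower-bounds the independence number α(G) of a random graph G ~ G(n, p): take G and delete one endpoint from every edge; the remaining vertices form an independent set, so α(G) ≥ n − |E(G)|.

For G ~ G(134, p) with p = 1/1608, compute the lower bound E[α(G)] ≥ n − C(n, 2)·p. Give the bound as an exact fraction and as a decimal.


E[|E(G)|] = C(134, 2)·p = 8911 · (1/1608) = 133/24.
E[α(G)] ≥ n − E[|E(G)|] = 134 − 133/24 = 3083/24.
Numerically: ≈ 128.458333.
(This is only a lower bound; the true E[α(G)] may be larger.)

E[α(G)] ≥ 3083/24 ≈ 128.458333.


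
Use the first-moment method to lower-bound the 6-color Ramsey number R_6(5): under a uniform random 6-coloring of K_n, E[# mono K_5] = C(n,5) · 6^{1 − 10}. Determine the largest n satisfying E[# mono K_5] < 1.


We need C(n, 5) · 6^{1 − 10} < 1, i.e. C(n, 5) < 6^{10 − 1} = 10077696.
Check values of n near the boundary:
  n = 62: C(62, 5) = 6471002; 6471002 < 10077696? YES
  n = 63: C(63, 5) = 7028847; 7028847 < 10077696? YES
  n = 64: C(64, 5) = 7624512; 7624512 < 10077696? YES
  n = 65: C(65, 5) = 8259888; 8259888 < 10077696? YES
  n = 66: C(66, 5) = 8936928; 8936928 < 10077696? YES
  n = 67: C(67, 5) = 9657648; 9657648 < 10077696? YES
  n = 68: C(68, 5) = 10424128; 10424128 < 10077696? NO
  n = 69: C(69, 5) = 11238513; 11238513 < 10077696? NO
  n = 70: C(70, 5) = 12103014; 12103014 < 10077696? NO
The largest n with C(n, 5) < 10077696 is n = 67 (where E[X] = 67067/69984 ≈ 0.9583). Hence R_6(5) > 67, i.e. R_6(5) ≥ 68.

Largest n = 67; hence R_6(5) > 67.


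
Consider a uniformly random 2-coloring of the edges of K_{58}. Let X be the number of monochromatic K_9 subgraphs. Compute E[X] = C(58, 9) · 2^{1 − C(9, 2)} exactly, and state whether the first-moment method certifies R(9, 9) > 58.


E[X] = C(58, 9) · 2^{1 − 36} = 10648873950 · 2^{−35} = 10648873950/34359738368.
As a reduced fraction: E[X] = 5324436975/17179869184 ≈ 0.309923.
Is E[X] < 1? YES.
Since E[X] < 1, there exists a 2-coloring of K_{58} with no monochromatic K_9; hence R(9, 9) > 58.

E[X] = 5324436975/17179869184 ≈ 0.309923; E[X] < 1, so R(9, 9) > 58.


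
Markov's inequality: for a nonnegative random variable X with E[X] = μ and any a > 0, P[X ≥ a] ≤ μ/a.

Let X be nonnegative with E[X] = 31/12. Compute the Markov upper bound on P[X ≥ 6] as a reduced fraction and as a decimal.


μ = E[X] = 31/12, a = 6.
Markov: P[X ≥ 6] ≤ μ/a = (31/12)/6 = 31/72.
Numerically: ≈ 0.43056.
(Since a = 6 > μ = 2.58333, the bound 31/72 is < 1 and informative.)

P[X ≥ 6] ≤ 31/72 ≈ 0.43056.


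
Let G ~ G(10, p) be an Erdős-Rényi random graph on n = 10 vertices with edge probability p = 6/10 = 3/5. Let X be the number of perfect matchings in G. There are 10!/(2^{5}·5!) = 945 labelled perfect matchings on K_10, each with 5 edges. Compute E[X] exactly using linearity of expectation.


K_10 has 10!/(2^{5}·5!) = 945 labelled perfect matchings.
For each such perfect matching H, let X_H = 1 if all 5 edges of H are present in G. Then P[X_H = 1] = p^{5} = (3/5)^{5} = 243/3125.
By linearity of expectation: E[X] = Σ_H E[X_H] = 945 · p^{5} = 945 · 243/3125 = 45927/625.
Numerically: E[X] ≈ 73.483.

E[X] = 945 · (3/5)^{5} = 45927/625 ≈ 73.483.


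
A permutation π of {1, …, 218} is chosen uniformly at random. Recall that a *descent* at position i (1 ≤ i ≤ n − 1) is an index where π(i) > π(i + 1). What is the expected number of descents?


Write X = Σ X_I over i = 1, …, 217, with X_I the indicator of one descent.
There are 217 indicators.
For each fixed i, the pair (π(i), π(i+1)) is a uniformly random ordered pair of distinct values from {1, …, 218}; by symmetry P[π(i) > π(i+1)] = 1/2.
By linearity: E[X] = 217 · (1/2) = (218 − 1) · (1/2) = 217/2 ≈ 108.5000.

E[X] = 217/2 = 108.5000.


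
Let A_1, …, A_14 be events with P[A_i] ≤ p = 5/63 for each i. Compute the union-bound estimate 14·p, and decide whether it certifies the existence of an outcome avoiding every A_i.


Union bound: P[∪_{i=1}^{14} A_i] ≤ Σ_i P[A_i] ≤ 14·p = 14·(5/63) = 10/9.
Numerically: 10/9 ≈ 1.1111111.
Is 10/9 < 1? NO.
Since the bound 10/9 is ≥ 1, the union bound is uninformative here; it does NOT by itself certify existence.

14·p = 10/9 ≈ 1.1111111; existence NOT certified by the union bound.


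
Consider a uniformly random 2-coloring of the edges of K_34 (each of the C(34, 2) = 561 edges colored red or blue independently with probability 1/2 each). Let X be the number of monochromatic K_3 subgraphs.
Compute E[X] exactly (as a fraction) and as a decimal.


Let X = Σ_S X_S over the C(34, 3) = 5984 subsets S of size 3, where X_S = 1 if the K_3 on S is monochromatic.
For a fixed S, the K_3 on S has C(3, 2) = 3 edges. P[all 3 edges red] = (1/2)^3, and likewise for blue, so P[monochromatic] = 2·(1/2)^3 = 2^{1 − 3} = 1/4.
Summing: E[X] = C(34, 3) · 2^{1 − 3} = 5984 · 1/4 = 1496.
Numerically: E[X] ≈ 1496.00000.

E[X] = C(34,3)·2^(1−C(3,2)) = 1496 ≈ 1496.00000.


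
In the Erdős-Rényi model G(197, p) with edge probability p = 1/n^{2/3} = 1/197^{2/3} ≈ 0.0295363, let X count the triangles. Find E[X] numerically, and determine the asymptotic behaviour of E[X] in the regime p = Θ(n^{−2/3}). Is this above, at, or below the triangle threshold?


Number of potential triangles: C(197, 3) = 1254890.
Each occurs with probability p³ ≈ (0.0295363)³ ≈ 2.57672189e-05.
By linearity: E[X] = C(197, 3)·p³ ≈ 1254890 · 2.57672189e-05 ≈ 32.335025.
Since α = 2/3 < 1, p = c/n^{2/3} ≫ 1/n is above the triangle threshold p ~ 1/n. Asymptotically E[X] ~ (c³/6)·n^{3(1−α)} = (1³/6)·n^{1} → ∞; triangles are abundant w.h.p.

E[X] ≈ 32.335025; in regime p = Θ(1/n^{2/3}) E[X] diverges (above the triangle threshold p ~ 1/n).


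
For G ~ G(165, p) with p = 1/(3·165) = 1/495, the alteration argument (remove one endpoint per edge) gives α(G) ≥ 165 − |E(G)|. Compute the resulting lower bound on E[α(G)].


E[|E(G)|] = C(165, 2)·p = 13530 · (1/495) = 82/3.
E[α(G)] ≥ n − E[|E(G)|] = 165 − 82/3 = 413/3.
Numerically: ≈ 137.666667.
(This is only a lower bound; the true E[α(G)] may be larger.)

E[α(G)] ≥ 413/3 ≈ 137.666667.


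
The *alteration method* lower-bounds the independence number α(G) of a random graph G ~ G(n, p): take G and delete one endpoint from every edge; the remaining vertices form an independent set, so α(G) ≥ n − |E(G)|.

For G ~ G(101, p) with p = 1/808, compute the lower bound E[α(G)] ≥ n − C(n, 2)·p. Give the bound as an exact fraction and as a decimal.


E[|E(G)|] = C(101, 2)·p = 5050 · (1/808) = 25/4.
E[α(G)] ≥ n − E[|E(G)|] = 101 − 25/4 = 379/4.
Numerically: ≈ 94.7500.
(This is only a lower bound; the true E[α(G)] may be larger.)

E[α(G)] ≥ 379/4 ≈ 94.7500.


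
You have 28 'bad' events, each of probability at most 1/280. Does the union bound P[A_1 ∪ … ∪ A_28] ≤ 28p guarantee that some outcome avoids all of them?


Union bound: P[∪_{i=1}^{28} A_i] ≤ Σ_i P[A_i] ≤ 28·p = 28·(1/280) = 1/10.
Numerically: 1/10 ≈ 0.1000000.
Is 1/10 < 1? YES.
Since P[∪ A_i] ≤ 1/10 < 1, the complement has P[∩ A_i^c] ≥ 1 − 1/10 = 9/10 > 0, so some outcome avoids every A_i.

28·p = 1/10 ≈ 0.1000000; existence CERTIFIED by the union bound.


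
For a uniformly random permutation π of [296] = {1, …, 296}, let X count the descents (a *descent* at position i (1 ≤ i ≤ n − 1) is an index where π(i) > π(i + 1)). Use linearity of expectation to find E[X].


Write X = Σ X_I over i = 1, …, 295, with X_I the indicator of one descent.
There are 295 indicators.
For each fixed i, the pair (π(i), π(i+1)) is a uniformly random ordered pair of distinct values from {1, …, 296}; by symmetry P[π(i) > π(i+1)] = 1/2.
By linearity: E[X] = 295 · (1/2) = (296 − 1) · (1/2) = 295/2 ≈ 147.5000.

E[X] = 295/2 = 147.5000.


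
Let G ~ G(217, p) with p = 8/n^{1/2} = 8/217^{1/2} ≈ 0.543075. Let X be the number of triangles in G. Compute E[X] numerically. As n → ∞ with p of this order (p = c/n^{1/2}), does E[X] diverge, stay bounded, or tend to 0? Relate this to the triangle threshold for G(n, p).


Number of potential triangles: C(217, 3) = 1679580.
Each occurs with probability p³ ≈ (0.543075)³ ≈ 1.60169699e-01.
By linearity: E[X] = C(217, 3)·p³ ≈ 1679580 · 1.60169699e-01 ≈ 269017.823527.
Since α = 1/2 < 1, p = c/n^{1/2} ≫ 1/n is above the triangle threshold p ~ 1/n. Asymptotically E[X] ~ (c³/6)·n^{3(1−α)} = (8³/6)·n^{1.5} → ∞; triangles are abundant w.h.p.

E[X] ≈ 269017.823527; in regime p = Θ(1/n^{1/2}) E[X] diverges (above the triangle threshold p ~ 1/n).


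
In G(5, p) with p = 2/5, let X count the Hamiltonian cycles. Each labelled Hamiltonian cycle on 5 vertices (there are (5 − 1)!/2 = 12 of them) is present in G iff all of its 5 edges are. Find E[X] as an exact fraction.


K_5 has (5 − 1)!/2 = 12 labelled Hamiltonian cycles.
For each such Hamiltonian cycle H, let X_H = 1 if all 5 edges of H are present in G. Then P[X_H = 1] = p^{5} = (2/5)^{5} = 32/3125.
Summing the indicators: E[X] = Σ_H E[X_H] = 12 · p^{5} = 12 · 32/3125 = 384/3125.
Numerically: E[X] ≈ 0.12288.

E[X] = 12 · (2/5)^{5} = 384/3125 ≈ 0.12288.


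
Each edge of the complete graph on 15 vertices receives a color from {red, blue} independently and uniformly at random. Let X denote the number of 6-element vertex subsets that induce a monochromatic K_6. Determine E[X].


Let X = Σ_S X_S over the C(15, 6) = 5005 subsets S of size 6, where X_S = 1 if the K_6 on S is monochromatic.
For a fixed S, the K_6 on S has C(6, 2) = 15 edges. P[all 15 edges red] = (1/2)^15, and likewise for blue, so P[monochromatic] = 2·(1/2)^15 = 2^{1 − 15} = 1/16384.
Summing: E[X] = C(15, 6) · 2^{1 − 15} = 5005 · 1/16384 = 5005/16384.
Numerically: E[X] ≈ 0.305481.

E[X] = C(15,6)·2^(1−C(6,2)) = 5005/16384 ≈ 0.305481.


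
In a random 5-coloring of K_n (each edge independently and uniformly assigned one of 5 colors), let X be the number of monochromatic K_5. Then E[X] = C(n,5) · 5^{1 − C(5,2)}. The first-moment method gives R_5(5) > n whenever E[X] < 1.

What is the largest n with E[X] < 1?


We need C(n, 5) · 5^{1 − 10} < 1, i.e. C(n, 5) < 5^{10 − 1} = 1953125.
Check values of n near the boundary:
  n = 45: C(45, 5) = 1221759; 1221759 < 1953125? YES
  n = 46: C(46, 5) = 1370754; 1370754 < 1953125? YES
  n = 47: C(47, 5) = 1533939; 1533939 < 1953125? YES
  n = 48: C(48, 5) = 1712304; 1712304 < 1953125? YES
  n = 49: C(49, 5) = 1906884; 1906884 < 1953125? YES
  n = 50: C(50, 5) = 2118760; 2118760 < 1953125? NO
The largest n with C(n, 5) < 1953125 is n = 49 (where E[X] = 1906884/1953125 ≈ 0.976). Hence R_5(5) > 49, i.e. R_5(5) ≥ 50.

Largest n = 49; hence R_5(5) > 49.


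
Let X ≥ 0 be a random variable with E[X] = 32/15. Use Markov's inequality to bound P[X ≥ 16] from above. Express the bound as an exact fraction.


μ = E[X] = 32/15, a = 16.
Markov: P[X ≥ 16] ≤ μ/a = (32/15)/16 = 2/15.
Numerically: ≈ 0.133.
(Since a = 16 > μ = 2.133, the bound 2/15 is < 1 and informative.)

P[X ≥ 16] ≤ 2/15 ≈ 0.133.


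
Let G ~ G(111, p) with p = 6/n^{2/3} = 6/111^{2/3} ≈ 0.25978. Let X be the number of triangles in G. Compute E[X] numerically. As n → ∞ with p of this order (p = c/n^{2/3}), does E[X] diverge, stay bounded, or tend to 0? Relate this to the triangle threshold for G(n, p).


Number of potential triangles: C(111, 3) = 221815.
Each occurs with probability p³ ≈ (0.25978)³ ≈ 1.7531045e-02.
By linearity: E[X] = C(111, 3)·p³ ≈ 221815 · 1.7531045e-02 ≈ 3888.64865.
Since α = 2/3 < 1, p = c/n^{2/3} ≫ 1/n is above the triangle threshold p ~ 1/n. Asymptotically E[X] ~ (c³/6)·n^{3(1−α)} = (6³/6)·n^{1} → ∞; triangles are abundant w.h.p.

E[X] ≈ 3888.64865; in regime p = Θ(1/n^{2/3}) E[X] diverges (above the triangle threshold p ~ 1/n).


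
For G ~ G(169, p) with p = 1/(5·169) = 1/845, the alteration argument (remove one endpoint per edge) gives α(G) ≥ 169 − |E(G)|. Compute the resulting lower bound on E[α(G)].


E[|E(G)|] = C(169, 2)·p = 14196 · (1/845) = 84/5.
E[α(G)] ≥ n − E[|E(G)|] = 169 − 84/5 = 761/5.
Numerically: ≈ 152.2000.
(This is only a lower bound; the true E[α(G)] may be larger.)

E[α(G)] ≥ 761/5 ≈ 152.2000.


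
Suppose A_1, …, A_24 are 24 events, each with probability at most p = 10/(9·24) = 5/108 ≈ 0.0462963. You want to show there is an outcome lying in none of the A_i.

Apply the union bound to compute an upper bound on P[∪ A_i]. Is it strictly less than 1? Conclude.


Union bound: P[∪_{i=1}^{24} A_i] ≤ Σ_i P[A_i] ≤ 24·p = 24·(5/108) = 10/9.
Numerically: 10/9 ≈ 1.1111111.
Is 10/9 < 1? NO.
Since the bound 10/9 is ≥ 1, the union bound is uninformative here; it does NOT by itself certify existence.

24·p = 10/9 ≈ 1.1111111; existence NOT certified by the union bound.


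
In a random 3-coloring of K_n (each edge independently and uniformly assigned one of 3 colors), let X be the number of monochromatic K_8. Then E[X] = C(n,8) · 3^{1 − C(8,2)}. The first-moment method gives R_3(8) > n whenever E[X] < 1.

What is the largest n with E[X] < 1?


We need C(n, 8) · 3^{1 − 28} < 1, i.e. C(n, 8) < 3^{28 − 1} = 7625597484987.
Check values of n near the boundary:
  n = 155: C(155, 8) = 6876747915675; 6876747915675 < 7625597484987? YES
  n = 156: C(156, 8) = 7248464019225; 7248464019225 < 7625597484987? YES
  n = 157: C(157, 8) = 7637643295425; 7637643295425 < 7625597484987? NO
The largest n with C(n, 8) < 7625597484987 is n = 156 (where E[X] = 805384891025/847288609443 ≈ 0.951). Hence R_3(8) > 156, i.e. R_3(8) ≥ 157.

Largest n = 156; hence R_3(8) > 156.


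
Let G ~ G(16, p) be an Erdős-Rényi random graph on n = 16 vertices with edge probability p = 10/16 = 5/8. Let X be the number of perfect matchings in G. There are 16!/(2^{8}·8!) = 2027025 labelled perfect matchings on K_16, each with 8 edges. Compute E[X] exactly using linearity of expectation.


K_16 has 16!/(2^{8}·8!) = 2027025 labelled perfect matchings.
For each such perfect matching H, let X_H = 1 if all 8 edges of H are present in G. Then P[X_H = 1] = p^{8} = (5/8)^{8} = 390625/16777216.
By linearity of expectation: E[X] = Σ_H E[X_H] = 2027025 · p^{8} = 2027025 · 390625/16777216 = 791806640625/16777216.
Numerically: E[X] ≈ 47195.

E[X] = 2027025 · (5/8)^{8} = 791806640625/16777216 ≈ 47195.


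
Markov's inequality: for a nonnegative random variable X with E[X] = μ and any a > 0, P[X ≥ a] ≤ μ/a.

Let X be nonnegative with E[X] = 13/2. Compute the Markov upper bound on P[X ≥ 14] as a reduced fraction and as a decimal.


μ = E[X] = 13/2, a = 14.
Markov: P[X ≥ 14] ≤ μ/a = (13/2)/14 = 13/28.
Numerically: ≈ 0.46429.
(Since a = 14 > μ = 6.50000, the bound 13/28 is < 1 and informative.)

P[X ≥ 14] ≤ 13/28 ≈ 0.46429.


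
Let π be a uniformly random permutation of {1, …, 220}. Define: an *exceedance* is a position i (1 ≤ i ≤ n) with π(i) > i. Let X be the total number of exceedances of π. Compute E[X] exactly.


Write X = Σ_{i=1}^{220} X_i, where X_i = 1_{π(i) > i}.
For each fixed i, π(i) is uniform over {1, …, 220} (marginal of a uniform permutation), so P[π(i) > i] = (n − i)/n. Summing: Σ_{i=1}^{220} (n − i)/n = (0 + 1 + … + 219)/220 = 220(220 − 1)/(2·220) = (220 − 1)/2.
Hence E[X] = Σ_{i=1}^{220} (220 − i)/220 = 219/2 ≈ 109.500.

E[X] = 219/2 = 109.500.


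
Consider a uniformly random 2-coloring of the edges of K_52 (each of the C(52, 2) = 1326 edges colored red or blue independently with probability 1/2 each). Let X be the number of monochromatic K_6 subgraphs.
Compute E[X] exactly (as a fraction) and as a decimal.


Let X = Σ_S X_S over the C(52, 6) = 20358520 subsets S of size 6, where X_S = 1 if the K_6 on S is monochromatic.
For a fixed S, the K_6 on S has C(6, 2) = 15 edges. P[all 15 edges red] = (1/2)^15, and likewise for blue, so P[monochromatic] = 2·(1/2)^15 = 2^{1 − 15} = 1/16384.
Summing: E[X] = C(52, 6) · 2^{1 − 15} = 20358520 · 1/16384 = 2544815/2048.
Numerically: E[X] ≈ 1242.585449.

E[X] = C(52,6)·2^(1−C(6,2)) = 2544815/2048 ≈ 1242.585449.


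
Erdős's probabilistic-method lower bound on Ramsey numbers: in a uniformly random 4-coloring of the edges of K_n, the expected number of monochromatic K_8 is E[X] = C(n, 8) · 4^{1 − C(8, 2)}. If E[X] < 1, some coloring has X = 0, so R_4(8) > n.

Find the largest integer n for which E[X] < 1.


We need C(n, 8) · 4^{1 − 28} < 1, i.e. C(n, 8) < 4^{28 − 1} = 18014398509481984.
Check values of n near the boundary:
  n = 407: C(407, 8) = 17424959239309050; 17424959239309050 < 18014398509481984? YES
  n = 408: C(408, 8) = 17773458424095231; 17773458424095231 < 18014398509481984? YES
  n = 409: C(409, 8) = 18128041135797879; 18128041135797879 < 18014398509481984? NO
  n = 410: C(410, 8) = 18488798173326195; 18488798173326195 < 18014398509481984? NO
  n = 411: C(411, 8) = 18855821462126715; 18855821462126715 < 18014398509481984? NO
The largest n with C(n, 8) < 18014398509481984 is n = 408 (where E[X] = 17773458424095231/18014398509481984 ≈ 0.98663). Hence R_4(8) > 408, i.e. R_4(8) ≥ 409.

Largest n = 408; hence R_4(8) > 408.


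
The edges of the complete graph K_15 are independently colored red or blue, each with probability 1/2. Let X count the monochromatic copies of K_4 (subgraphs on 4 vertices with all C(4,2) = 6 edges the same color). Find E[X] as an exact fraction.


Let X = Σ_S X_S over the C(15, 4) = 1365 subsets S of size 4, where X_S = 1 if the K_4 on S is monochromatic.
For a fixed S, the K_4 on S has C(4, 2) = 6 edges. P[all 6 edges red] = (1/2)^6, and likewise for blue, so P[monochromatic] = 2·(1/2)^6 = 2^{1 − 6} = 1/32.
By linearity of expectation: E[X] = C(15, 4) · 2^{1 − 6} = 1365 · 1/32 = 1365/32.
Numerically: E[X] ≈ 42.65625.

E[X] = C(15,4)·2^(1−C(4,2)) = 1365/32 ≈ 42.65625.


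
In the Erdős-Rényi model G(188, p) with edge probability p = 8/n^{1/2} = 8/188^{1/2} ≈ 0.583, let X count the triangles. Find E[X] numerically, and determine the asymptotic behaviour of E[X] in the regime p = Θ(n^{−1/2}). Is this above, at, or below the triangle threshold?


Number of potential triangles: C(188, 3) = 1089836.
Each occurs with probability p³ ≈ (0.583)³ ≈ 1.98625e-01.
By linearity: E[X] = C(188, 3)·p³ ≈ 1089836 · 1.98625e-01 ≈ 216468.315.
Since α = 1/2 < 1, p = c/n^{1/2} ≫ 1/n is above the triangle threshold p ~ 1/n. Asymptotically E[X] ~ (c³/6)·n^{3(1−α)} = (8³/6)·n^{1.5} → ∞; triangles are abundant w.h.p.

E[X] ≈ 216468.315; in regime p = Θ(1/n^{1/2}) E[X] diverges (above the triangle threshold p ~ 1/n).


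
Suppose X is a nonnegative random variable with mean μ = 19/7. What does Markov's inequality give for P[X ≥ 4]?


μ = E[X] = 19/7, a = 4.
Markov: P[X ≥ 4] ≤ μ/a = (19/7)/4 = 19/28.
Numerically: ≈ 0.6786.
(Since a = 4 > μ = 2.7143, the bound 19/28 is < 1 and informative.)

P[X ≥ 4] ≤ 19/28 ≈ 0.6786.


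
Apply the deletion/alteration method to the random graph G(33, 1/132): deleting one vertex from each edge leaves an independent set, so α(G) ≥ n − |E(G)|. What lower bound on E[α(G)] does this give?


E[|E(G)|] = C(33, 2)·p = 528 · (1/132) = 4.
E[α(G)] ≥ n − E[|E(G)|] = 33 − 4 = 29.
Numerically: ≈ 29.000000.
(This is only a lower bound; the true E[α(G)] may be larger.)

E[α(G)] ≥ 29 ≈ 29.000000.


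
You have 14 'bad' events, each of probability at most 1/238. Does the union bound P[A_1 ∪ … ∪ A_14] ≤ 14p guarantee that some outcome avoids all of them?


Union bound: P[∪_{i=1}^{14} A_i] ≤ Σ_i P[A_i] ≤ 14·p = 14·(1/238) = 1/17.
Numerically: 1/17 ≈ 0.059.
Is 1/17 < 1? YES.
Since P[∪ A_i] ≤ 1/17 < 1, the complement has P[∩ A_i^c] ≥ 1 − 1/17 = 16/17 > 0, so some outcome avoids every A_i.

14·p = 1/17 ≈ 0.059; existence CERTIFIED by the union bound.


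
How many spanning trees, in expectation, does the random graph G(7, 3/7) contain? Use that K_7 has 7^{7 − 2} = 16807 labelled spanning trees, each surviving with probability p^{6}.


K_7 has 7^{7 − 2} = 16807 labelled spanning trees.
For each such spanning tree H, let X_H = 1 if all 6 edges of H are present in G. Then P[X_H = 1] = p^{6} = (3/7)^{6} = 729/117649.
By linearity of expectation: E[X] = Σ_H E[X_H] = 16807 · p^{6} = 16807 · 729/117649 = 729/7.
Numerically: E[X] ≈ 104.1.

E[X] = 16807 · (3/7)^{6} = 729/7 ≈ 104.1.


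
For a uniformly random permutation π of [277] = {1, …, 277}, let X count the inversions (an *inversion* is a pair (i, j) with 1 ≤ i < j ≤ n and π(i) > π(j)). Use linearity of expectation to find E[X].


Write X = Σ X_I over the C(277, 2) = 38226 pairs i < j, with X_I the indicator of one inversion.
There are 38226 indicators.
For each fixed pair i < j, the values π(i) and π(j) are two distinct elements of {1, …, 277} in uniformly random order; by symmetry P[π(i) > π(j)] = 1/2.
By linearity: E[X] = 38226 · (1/2) = C(277, 2) · (1/2) = 38226/2 = 19113 ≈ 19113.000.

E[X] = 19113 = 19113.000.


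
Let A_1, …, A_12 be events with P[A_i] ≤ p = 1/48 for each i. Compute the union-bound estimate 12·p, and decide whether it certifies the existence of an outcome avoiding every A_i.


Union bound: P[∪_{i=1}^{12} A_i] ≤ Σ_i P[A_i] ≤ 12·p = 12·(1/48) = 1/4.
Numerically: 1/4 ≈ 0.2500.
Is 1/4 < 1? YES.
Since P[∪ A_i] ≤ 1/4 < 1, the complement has P[∩ A_i^c] ≥ 1 − 1/4 = 3/4 > 0, so some outcome avoids every A_i.

12·p = 1/4 ≈ 0.2500; existence CERTIFIED by the union bound.


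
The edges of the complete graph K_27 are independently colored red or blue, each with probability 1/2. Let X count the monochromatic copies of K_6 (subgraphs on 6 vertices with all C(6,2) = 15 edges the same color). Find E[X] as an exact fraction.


Let X = Σ_S X_S over the C(27, 6) = 296010 subsets S of size 6, where X_S = 1 if the K_6 on S is monochromatic.
For a fixed S, the K_6 on S has C(6, 2) = 15 edges. P[all 15 edges red] = (1/2)^15, and likewise for blue, so P[monochromatic] = 2·(1/2)^15 = 2^{1 − 15} = 1/16384.
By linearity of expectation: E[X] = C(27, 6) · 2^{1 − 15} = 296010 · 1/16384 = 148005/8192.
Numerically: E[X] ≈ 18.0670.

E[X] = C(27,6)·2^(1−C(6,2)) = 148005/8192 ≈ 18.0670.


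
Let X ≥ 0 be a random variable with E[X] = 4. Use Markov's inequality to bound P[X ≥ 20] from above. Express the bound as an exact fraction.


μ = E[X] = 4, a = 20.
Markov: P[X ≥ 20] ≤ μ/a = (4)/20 = 1/5.
Numerically: ≈ 0.200000.
(Since a = 20 > μ = 4.000000, the bound 1/5 is < 1 and informative.)

P[X ≥ 20] ≤ 1/5 ≈ 0.200000.


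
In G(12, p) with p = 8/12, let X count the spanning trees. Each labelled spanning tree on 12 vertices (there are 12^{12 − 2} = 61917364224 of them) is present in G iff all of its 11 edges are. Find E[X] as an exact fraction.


K_12 has 12^{12 − 2} = 61917364224 labelled spanning trees.
For each such spanning tree H, let X_H = 1 if all 11 edges of H are present in G. Then P[X_H = 1] = p^{11} = (2/3)^{11} = 2048/177147.
By linearity: E[X] = Σ_H E[X_H] = 61917364224 · p^{11} = 61917364224 · 2048/177147 = 2147483648/3.
Numerically: E[X] ≈ 7.1583e+08.

E[X] = 61917364224 · (2/3)^{11} = 2147483648/3 ≈ 7.1583e+08.
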